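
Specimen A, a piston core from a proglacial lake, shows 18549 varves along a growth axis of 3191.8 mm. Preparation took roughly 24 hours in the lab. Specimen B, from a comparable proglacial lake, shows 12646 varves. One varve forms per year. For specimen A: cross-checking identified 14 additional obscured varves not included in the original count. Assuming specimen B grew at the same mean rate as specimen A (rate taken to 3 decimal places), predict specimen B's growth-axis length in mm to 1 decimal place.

Specimen A: adjusted count: 18549 + 14 = 18563 varves.
A: 3191.8 mm over 18563 years gives 3191.8 / 18563 ≈ 0.172 mm/year.
Length of B = 0.172 × 12646 = 2175.1 mm.

2175.1 mm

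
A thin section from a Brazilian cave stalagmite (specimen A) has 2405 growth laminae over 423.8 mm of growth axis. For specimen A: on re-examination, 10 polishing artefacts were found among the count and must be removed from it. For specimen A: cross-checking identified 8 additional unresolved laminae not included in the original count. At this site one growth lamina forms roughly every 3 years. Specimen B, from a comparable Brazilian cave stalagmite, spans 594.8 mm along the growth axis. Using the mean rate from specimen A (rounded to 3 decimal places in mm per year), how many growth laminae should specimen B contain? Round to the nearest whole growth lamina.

Specimen A: after corrections the count is 2405 − 10 + 8 = 2403 growth laminae.
Specimen A: at 3 years per growth lamina, 2403 × 3 = 7209 years.
A: Mean rate = 423.8 mm / 7209 years ≈ 0.059 mm/yr.
Specimen B: 594.8 mm / 0.059 mm per year = 10081.36 years; at 3 years per growth lamina that is 10081.36 / 3 ≈ 3360 growth laminae.

3360 growth laminae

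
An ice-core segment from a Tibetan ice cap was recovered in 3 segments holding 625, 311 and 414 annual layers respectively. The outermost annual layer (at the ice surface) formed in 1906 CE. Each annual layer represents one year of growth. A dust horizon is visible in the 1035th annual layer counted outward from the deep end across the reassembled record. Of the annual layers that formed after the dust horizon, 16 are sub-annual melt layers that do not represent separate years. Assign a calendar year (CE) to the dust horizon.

1607 CE

Total annual layers = 625 + 311 + 414 = 1350.
The dust horizon sits at annual layer 1035 from the deep end, so 1350 − 1035 = 315 annual layers formed after it.
Removing the 16 false annual layers leaves 315 − 16 = 299 true annual layers beyond the dust horizon.
The annual layer at the ice surface is 1906 CE, so the dust horizon dates to 1906 − 299 = 1607 CE.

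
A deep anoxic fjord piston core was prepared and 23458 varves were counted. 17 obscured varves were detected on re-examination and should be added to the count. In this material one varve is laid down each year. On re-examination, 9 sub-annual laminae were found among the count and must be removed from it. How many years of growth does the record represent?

23466 yr

After corrections the count is 23458 − 9 + 17 = 23466 varves.
With a one-to-one varve periodicity this is 23466 years.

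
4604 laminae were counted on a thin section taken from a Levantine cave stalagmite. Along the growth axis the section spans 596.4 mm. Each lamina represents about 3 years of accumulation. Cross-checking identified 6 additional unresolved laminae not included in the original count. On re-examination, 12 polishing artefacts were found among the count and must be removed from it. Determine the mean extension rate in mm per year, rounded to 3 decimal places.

0.043 mm per year

True lamina count = 4604 − 12 + 6 = 4598.
At 3 years per lamina, 4598 × 3 = 13794 years.
Mean rate = 596.4 mm / 13794 years ≈ 0.043 mm per year.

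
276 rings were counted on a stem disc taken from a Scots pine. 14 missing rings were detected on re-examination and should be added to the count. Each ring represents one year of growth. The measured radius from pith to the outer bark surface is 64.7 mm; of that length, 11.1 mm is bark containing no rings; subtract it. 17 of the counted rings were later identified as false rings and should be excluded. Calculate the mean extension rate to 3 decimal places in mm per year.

Adjusted count: 276 − 17 + 14 = 273 rings.
Removing the 11.1 mm offcut leaves 64.7 − 11.1 = 53.6 mm.
Mean rate = 53.6 mm / 273 years ≈ 0.196 mm per year.

0.196 mm per year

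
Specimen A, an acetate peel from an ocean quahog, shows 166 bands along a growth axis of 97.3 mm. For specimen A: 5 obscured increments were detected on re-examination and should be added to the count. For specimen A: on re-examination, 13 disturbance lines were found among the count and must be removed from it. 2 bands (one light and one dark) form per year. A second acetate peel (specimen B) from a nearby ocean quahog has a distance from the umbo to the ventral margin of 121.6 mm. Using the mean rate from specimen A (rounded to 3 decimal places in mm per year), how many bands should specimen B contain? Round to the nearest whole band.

Specimen A: true band count = 166 − 13 + 5 = 158.
Specimen A: 158 bands at 2 per year is 158 / 2 = 79 years.
A: 97.3 mm over 79 years gives 97.3 / 79 ≈ 1.232 mm/year.
B spans 121.6 / 1.232 = 98.70 years; at 2 bands per year that is 98.70 × 2 ≈ 197 bands.

197 bands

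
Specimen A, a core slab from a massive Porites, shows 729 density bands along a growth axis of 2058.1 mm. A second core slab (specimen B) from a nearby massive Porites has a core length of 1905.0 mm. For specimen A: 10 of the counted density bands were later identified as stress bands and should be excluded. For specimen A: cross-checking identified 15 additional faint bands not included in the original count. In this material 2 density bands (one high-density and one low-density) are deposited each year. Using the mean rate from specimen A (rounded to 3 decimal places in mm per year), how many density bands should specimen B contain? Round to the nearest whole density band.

679 density bands

Specimen A: true density band count = 729 − 10 + 15 = 734.
Specimen A: 734 density bands at 2 per year is 734 / 2 = 367 years.
A: 2058.1 mm over 367 years gives 2058.1 / 367 ≈ 5.608 mm/year.
Specimen B: 1905.0 mm / 5.608 mm per year = 339.69 years; at 2 density bands per year that is 339.69 × 2 ≈ 679 density bands.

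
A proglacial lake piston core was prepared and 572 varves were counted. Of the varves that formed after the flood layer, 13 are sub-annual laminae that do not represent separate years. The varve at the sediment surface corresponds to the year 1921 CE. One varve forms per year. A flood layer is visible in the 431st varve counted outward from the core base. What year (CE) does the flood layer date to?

The flood layer sits at varve 431 from the core base, so 572 − 431 = 141 varves formed after it.
Removing the 13 false varves leaves 141 − 13 = 128 true varves beyond the flood layer.
The varve at the sediment surface is 1921 CE, so the flood layer dates to 1921 − 128 = 1793 CE.

1793 CE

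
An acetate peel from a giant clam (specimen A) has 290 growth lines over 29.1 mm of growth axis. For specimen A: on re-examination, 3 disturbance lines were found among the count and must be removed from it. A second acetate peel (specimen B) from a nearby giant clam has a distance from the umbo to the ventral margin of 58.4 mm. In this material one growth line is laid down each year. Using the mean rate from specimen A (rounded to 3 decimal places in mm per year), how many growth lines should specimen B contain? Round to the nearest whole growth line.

Specimen A: after corrections the count is 290 − 3 = 287 growth lines.
A: 29.1 mm over 287 years gives 29.1 / 287 ≈ 0.101 mm/yr.
Specimen B: 58.4 mm / 0.101 mm per year = 578.22 years ≈ 578 growth lines.

578 growth lines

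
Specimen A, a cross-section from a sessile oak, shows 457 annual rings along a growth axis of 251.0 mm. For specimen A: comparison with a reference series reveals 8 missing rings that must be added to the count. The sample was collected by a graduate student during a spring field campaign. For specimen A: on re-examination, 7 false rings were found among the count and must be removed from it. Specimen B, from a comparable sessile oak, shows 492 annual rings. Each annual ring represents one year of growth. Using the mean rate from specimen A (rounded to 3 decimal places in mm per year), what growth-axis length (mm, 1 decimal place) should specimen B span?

Specimen A: adjusted count: 457 − 7 + 8 = 458 annual rings.
A: 251.0 mm over 458 years gives 251.0 / 458 ≈ 0.548 mm/yr.
For B, 0.548 mm/year × 492 years = 269.6 mm.

269.6 mm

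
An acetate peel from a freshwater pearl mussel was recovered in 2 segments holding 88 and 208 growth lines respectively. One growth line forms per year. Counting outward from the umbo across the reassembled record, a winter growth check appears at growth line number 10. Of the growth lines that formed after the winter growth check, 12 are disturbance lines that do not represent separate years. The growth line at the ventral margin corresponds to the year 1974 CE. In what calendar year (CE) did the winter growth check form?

Total growth lines = 88 + 208 = 296.
The winter growth check sits at growth line 10 from the umbo, so 296 − 10 = 286 growth lines formed after it.
Removing the 12 false growth lines leaves 286 − 12 = 274 true growth lines beyond the winter growth check.
1974 − 274 = 1700 CE.

1700 CE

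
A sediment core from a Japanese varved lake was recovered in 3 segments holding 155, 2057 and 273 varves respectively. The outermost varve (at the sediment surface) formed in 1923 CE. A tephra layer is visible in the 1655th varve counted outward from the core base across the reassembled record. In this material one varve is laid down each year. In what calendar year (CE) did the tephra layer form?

1093 CE

Total varves = 155 + 2057 + 273 = 2485.
2485 − 1655 = 830 varves lie beyond the tephra layer toward the sediment surface.
1923 − 830 = 1093 CE.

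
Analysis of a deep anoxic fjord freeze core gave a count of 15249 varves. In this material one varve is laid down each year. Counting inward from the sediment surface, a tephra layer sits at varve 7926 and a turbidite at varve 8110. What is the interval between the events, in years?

8110 − 7926 = 184 varves lie between the two events.
That is 184 years at one varve per year.

184 years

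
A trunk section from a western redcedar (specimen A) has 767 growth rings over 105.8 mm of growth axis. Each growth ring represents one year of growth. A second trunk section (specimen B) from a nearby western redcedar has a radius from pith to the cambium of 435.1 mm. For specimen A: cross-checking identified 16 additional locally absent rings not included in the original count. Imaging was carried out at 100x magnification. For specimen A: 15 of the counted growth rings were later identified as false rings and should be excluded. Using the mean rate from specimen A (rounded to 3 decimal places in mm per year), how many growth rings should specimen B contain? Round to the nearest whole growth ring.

3153 growth rings

Specimen A: adjusted count: 767 − 15 + 16 = 768 growth rings.
A: 105.8 mm over 768 years gives 105.8 / 768 ≈ 0.138 mm/yr.
B spans 435.1 / 0.138 = 3152.90 years ≈ 3153 growth rings.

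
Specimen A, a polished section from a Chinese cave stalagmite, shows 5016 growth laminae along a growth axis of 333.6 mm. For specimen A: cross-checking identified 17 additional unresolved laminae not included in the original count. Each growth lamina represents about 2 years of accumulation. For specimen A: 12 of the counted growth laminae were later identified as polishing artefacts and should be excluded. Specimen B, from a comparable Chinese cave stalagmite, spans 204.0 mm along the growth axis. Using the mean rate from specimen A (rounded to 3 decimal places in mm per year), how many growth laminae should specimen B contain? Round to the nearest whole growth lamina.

3091 growth laminae

Specimen A: after corrections the count is 5016 − 12 + 17 = 5021 growth laminae.
Specimen A: 5021 growth laminae at 2 years each span 5021 × 2 = 10042 years.
A: Mean rate = 333.6 mm / 10042 years ≈ 0.033 mm/yr.
B spans 204.0 / 0.033 = 6181.82 years; at 2 years per growth lamina that is 6181.82 / 2 ≈ 3091 growth laminae.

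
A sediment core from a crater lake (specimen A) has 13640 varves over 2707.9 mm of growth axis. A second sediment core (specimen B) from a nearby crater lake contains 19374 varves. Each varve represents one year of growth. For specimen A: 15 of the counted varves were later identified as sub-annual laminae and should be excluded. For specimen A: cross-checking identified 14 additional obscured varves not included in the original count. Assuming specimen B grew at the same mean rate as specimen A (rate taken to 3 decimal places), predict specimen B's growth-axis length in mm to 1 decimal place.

3855.4 mm

Specimen A: after corrections the count is 13640 − 15 + 14 = 13639 varves.
A: Mean rate = 2707.9 mm / 13639 years ≈ 0.199 mm/yr.
For B, 0.199 mm/year × 19374 years = 3855.4 mm.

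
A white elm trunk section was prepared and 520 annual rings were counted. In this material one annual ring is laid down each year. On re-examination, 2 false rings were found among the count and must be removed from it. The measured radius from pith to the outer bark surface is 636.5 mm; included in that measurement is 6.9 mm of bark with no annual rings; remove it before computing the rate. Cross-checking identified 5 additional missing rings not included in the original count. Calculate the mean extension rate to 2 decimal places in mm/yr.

Adjusted count: 520 − 2 + 5 = 523 annual rings.
Removing the 6.9 mm offcut leaves 636.5 − 6.9 = 629.6 mm.
Extension rate ≈ 629.6 / 523 = 1.20 mm/yr.

1.20 mm/yr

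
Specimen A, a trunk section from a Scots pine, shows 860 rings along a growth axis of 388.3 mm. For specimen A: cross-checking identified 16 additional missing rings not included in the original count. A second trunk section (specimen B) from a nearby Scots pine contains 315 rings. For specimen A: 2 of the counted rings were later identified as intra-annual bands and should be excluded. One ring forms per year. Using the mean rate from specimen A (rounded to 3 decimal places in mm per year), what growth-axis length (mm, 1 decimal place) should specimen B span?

Specimen A: correcting the raw count gives 860 − 2 + 16 = 874 true rings.
A: Extension rate ≈ 388.3 / 874 = 0.444 mm/year.
B's length ≈ 0.444 × 315 = 139.9 mm.

139.9 mm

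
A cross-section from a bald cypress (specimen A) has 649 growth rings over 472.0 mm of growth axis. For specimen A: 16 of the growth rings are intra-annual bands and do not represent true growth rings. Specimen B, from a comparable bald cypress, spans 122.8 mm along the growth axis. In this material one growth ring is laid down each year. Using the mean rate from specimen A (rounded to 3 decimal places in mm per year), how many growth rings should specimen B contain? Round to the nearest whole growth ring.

165 growth rings

Specimen A: adjusted count: 649 − 16 = 633 growth rings.
A: Extension rate ≈ 472.0 / 633 = 0.746 mm per year.
For B, 122.8 / 0.746 = 164.61 years ≈ 165 growth rings.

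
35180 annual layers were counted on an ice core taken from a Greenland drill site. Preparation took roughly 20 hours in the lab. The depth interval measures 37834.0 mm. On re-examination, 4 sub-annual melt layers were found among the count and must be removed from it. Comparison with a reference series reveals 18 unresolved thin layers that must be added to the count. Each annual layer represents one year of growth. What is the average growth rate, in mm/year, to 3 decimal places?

Correcting the raw count gives 35180 − 4 + 18 = 35194 true annual layers.
37834.0 mm over 35194 years gives 37834.0 / 35194 ≈ 1.075 mm/year.

1.075 mm/year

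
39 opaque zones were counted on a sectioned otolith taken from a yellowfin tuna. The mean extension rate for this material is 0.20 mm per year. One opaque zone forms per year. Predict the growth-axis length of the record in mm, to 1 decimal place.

The record spans 39 years at 0.20 mm per year.
Length ≈ 0.20 × 39 = 7.8 mm.

7.8 mm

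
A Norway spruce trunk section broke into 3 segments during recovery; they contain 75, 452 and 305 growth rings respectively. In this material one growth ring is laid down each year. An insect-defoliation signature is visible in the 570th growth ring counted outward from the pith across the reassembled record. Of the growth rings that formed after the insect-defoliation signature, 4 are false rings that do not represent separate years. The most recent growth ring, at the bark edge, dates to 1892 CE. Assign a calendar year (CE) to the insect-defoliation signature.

1634 CE

Total growth rings = 75 + 452 + 305 = 832.
832 − 570 = 262 growth rings lie beyond the insect-defoliation signature toward the bark edge.
Removing the 4 false growth rings leaves 262 − 4 = 258 true growth rings beyond the insect-defoliation signature.
1892 − 258 = 1634 CE.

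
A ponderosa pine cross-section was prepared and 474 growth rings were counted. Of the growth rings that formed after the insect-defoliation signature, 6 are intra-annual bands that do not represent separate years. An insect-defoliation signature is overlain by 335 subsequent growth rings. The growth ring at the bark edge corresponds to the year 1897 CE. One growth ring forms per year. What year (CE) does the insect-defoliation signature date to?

1568 CE

335 growth rings formed after the insect-defoliation signature.
Removing the 6 false growth rings leaves 335 − 6 = 329 true growth rings beyond the insect-defoliation signature.
The growth ring at the bark edge is 1897 CE, so the insect-defoliation signature dates to 1897 − 329 = 1568 CE.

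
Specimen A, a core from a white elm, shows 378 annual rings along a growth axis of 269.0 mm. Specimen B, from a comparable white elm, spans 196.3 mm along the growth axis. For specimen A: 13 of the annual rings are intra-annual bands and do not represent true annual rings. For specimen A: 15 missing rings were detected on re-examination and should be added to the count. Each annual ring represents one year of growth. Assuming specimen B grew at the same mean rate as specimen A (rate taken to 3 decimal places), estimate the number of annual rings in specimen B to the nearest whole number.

277 annual rings

Specimen A: true annual ring count = 378 − 13 + 15 = 380.
A: 269.0 mm over 380 years gives 269.0 / 380 ≈ 0.708 mm/yr.
B spans 196.3 / 0.708 = 277.26 years ≈ 277 annual rings.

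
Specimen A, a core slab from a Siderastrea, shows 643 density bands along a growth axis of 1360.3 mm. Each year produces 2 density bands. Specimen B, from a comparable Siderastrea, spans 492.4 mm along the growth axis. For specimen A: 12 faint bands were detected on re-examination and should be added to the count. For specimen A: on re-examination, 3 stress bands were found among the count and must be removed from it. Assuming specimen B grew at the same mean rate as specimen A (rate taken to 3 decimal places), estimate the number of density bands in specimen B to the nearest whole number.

236 density bands

Specimen A: after corrections the count is 643 − 3 + 12 = 652 density bands.
Specimen A: dividing by 2 density bands per year: 652 / 2 = 326 years.
A: Extension rate ≈ 1360.3 / 326 = 4.173 mm/year.
B spans 492.4 / 4.173 = 118.00 years; at 2 density bands per year that is 118.00 × 2 ≈ 236 density bands.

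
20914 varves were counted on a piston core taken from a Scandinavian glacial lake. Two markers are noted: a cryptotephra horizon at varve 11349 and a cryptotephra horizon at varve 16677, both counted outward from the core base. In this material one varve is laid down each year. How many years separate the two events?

Separation: 16677 − 11349 = 5328 varves.
One varve per year makes the interval 5328 years.

5328 yr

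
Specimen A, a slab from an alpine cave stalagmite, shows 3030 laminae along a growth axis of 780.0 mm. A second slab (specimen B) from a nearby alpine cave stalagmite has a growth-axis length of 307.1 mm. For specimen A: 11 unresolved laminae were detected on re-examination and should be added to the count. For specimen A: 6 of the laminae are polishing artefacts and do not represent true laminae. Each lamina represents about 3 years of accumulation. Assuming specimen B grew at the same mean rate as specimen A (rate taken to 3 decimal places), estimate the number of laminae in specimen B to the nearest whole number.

1190 laminae

Specimen A: after corrections the count is 3030 − 6 + 11 = 3035 laminae.
Specimen A: multiplying by 3 years per lamina: 3035 × 3 = 9105 years.
A: Mean rate = 780.0 mm / 9105 years ≈ 0.086 mm/yr.
For B, 307.1 / 0.086 = 3570.93 years; at 3 years per lamina that is 3570.93 / 3 ≈ 1190 laminae.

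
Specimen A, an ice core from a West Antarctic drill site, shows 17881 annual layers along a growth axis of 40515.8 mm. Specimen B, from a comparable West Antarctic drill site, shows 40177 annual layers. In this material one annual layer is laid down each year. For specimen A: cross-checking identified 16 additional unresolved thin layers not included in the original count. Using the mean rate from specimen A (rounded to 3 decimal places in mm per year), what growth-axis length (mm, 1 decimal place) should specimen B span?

90960.7 mm

Specimen A: correcting the raw count gives 17881 + 16 = 17897 true annual layers.
A: Extension rate ≈ 40515.8 / 17897 = 2.264 mm/yr.
For B, 2.264 mm/year × 40177 years = 90960.7 mm.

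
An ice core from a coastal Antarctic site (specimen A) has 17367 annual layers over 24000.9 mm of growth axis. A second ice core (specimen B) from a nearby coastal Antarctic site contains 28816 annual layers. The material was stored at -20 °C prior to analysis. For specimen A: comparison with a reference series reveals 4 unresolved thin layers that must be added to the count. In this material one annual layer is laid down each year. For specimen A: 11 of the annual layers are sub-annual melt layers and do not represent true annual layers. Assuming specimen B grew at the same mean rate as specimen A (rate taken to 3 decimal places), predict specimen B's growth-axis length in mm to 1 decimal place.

Specimen A: correcting the raw count gives 17367 − 11 + 4 = 17360 true annual layers.
A: Extension rate ≈ 24000.9 / 17360 = 1.383 mm per year.
B's length ≈ 1.383 × 28816 = 39852.5 mm.

39852.5 mm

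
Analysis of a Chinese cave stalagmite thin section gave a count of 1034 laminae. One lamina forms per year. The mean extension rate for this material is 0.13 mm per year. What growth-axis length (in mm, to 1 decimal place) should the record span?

134.4 mm

The record spans 1034 years at 0.13 mm per year.
Predicted length = 0.13 mm/year × 1034 years = 134.4 mm.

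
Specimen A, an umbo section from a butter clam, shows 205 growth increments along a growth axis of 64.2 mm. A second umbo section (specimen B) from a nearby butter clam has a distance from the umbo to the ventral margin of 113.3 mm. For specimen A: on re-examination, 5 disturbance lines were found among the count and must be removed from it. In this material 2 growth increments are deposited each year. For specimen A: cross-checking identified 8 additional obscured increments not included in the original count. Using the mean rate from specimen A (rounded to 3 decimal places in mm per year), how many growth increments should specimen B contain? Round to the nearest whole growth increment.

Specimen A: after corrections the count is 205 − 5 + 8 = 208 growth increments.
Specimen A: with 2 growth increments per year, 208 / 2 = 104 years.
A: Mean rate = 64.2 mm / 104 years ≈ 0.617 mm/year.
For B, 113.3 / 0.617 = 183.63 years; at 2 growth increments per year that is 183.63 × 2 ≈ 367 growth increments.

367 growth increments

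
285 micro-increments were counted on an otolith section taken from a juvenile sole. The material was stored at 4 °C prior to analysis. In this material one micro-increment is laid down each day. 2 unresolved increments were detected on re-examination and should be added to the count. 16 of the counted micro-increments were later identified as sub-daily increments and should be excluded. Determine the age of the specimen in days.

271 days

Correcting the raw count gives 285 − 16 + 2 = 271 true micro-increments.
With a one-to-one micro-increment periodicity this is 271 days.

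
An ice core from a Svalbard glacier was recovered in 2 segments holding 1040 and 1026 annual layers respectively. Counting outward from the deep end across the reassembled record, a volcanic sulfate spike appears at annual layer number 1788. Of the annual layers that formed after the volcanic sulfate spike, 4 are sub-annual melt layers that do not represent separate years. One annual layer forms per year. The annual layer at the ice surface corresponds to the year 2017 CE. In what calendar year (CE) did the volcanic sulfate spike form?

Total annual layers = 1040 + 1026 = 2066.
The volcanic sulfate spike sits at annual layer 1788 from the deep end, so 2066 − 1788 = 278 annual layers formed after it.
278 − 4 false = 274 true annual layers after the volcanic sulfate spike.
2017 − 274 = 1743 CE.

1743 CE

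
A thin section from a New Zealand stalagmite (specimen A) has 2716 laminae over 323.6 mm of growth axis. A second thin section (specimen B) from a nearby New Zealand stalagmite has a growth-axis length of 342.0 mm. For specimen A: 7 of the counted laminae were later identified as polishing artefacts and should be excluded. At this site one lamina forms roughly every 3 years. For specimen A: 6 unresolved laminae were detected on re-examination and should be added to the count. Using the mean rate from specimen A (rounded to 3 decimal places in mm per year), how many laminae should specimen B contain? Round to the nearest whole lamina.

Specimen A: true lamina count = 2716 − 7 + 6 = 2715.
Specimen A: 2715 laminae at 3 years each span 2715 × 3 = 8145 years.
A: Extension rate ≈ 323.6 / 8145 = 0.040 mm/yr.
B spans 342.0 / 0.040 = 8550.00 years; at 3 years per lamina that is 8550.00 / 3 ≈ 2850 laminae.

2850 laminae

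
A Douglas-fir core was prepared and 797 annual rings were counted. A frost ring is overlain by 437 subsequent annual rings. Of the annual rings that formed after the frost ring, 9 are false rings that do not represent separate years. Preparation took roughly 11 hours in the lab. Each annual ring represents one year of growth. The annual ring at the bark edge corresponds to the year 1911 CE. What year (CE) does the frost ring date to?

437 annual rings formed after the frost ring.
Excluding 9 false annual rings: 437 − 9 = 428.
Counting back 428 years from 1911 CE places the frost ring in 1911 − 428 = 1483 CE.

1483 CE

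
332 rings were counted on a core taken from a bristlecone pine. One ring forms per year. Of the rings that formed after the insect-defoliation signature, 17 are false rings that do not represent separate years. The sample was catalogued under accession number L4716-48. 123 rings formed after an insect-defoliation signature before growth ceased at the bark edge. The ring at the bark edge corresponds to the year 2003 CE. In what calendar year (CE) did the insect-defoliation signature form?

1897 CE

123 rings post-date the insect-defoliation signature.
Excluding 17 false rings: 123 − 17 = 106.
Counting back 106 years from 2003 CE places the insect-defoliation signature in 2003 − 106 = 1897 CE.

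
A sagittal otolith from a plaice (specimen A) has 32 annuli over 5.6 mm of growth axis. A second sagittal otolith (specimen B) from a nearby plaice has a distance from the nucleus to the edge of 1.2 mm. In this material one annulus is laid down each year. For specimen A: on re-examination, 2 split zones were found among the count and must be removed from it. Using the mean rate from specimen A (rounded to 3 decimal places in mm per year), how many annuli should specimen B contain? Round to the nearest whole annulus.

Specimen A: after corrections the count is 32 − 2 = 30 annuli.
A: Mean rate = 5.6 mm / 30 years ≈ 0.187 mm per year.
B spans 1.2 / 0.187 = 6.42 years ≈ 6 annuli.

6 annuli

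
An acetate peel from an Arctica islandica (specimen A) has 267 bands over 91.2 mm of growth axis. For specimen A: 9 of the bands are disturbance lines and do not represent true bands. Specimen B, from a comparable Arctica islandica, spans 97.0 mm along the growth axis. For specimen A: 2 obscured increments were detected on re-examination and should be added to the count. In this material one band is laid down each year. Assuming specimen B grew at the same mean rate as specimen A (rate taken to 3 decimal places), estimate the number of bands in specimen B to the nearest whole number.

276 bands

Specimen A: correcting the raw count gives 267 − 9 + 2 = 260 true bands.
A: 91.2 mm over 260 years gives 91.2 / 260 ≈ 0.351 mm/year.
For B, 97.0 / 0.351 = 276.35 years ≈ 276 bands.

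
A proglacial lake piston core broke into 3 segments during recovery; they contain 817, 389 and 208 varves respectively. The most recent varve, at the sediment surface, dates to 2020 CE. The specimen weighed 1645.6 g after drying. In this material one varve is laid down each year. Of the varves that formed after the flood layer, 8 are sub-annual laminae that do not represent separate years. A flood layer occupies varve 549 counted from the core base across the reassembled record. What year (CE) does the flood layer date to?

Total varves = 817 + 389 + 208 = 1414.
Between varve 549 and the sediment surface there are 1414 − 549 = 865 varves.
Removing the 8 false varves leaves 865 − 8 = 857 true varves beyond the flood layer.
Counting back 857 years from 2020 CE places the flood layer in 2020 − 857 = 1163 CE.

1163 CE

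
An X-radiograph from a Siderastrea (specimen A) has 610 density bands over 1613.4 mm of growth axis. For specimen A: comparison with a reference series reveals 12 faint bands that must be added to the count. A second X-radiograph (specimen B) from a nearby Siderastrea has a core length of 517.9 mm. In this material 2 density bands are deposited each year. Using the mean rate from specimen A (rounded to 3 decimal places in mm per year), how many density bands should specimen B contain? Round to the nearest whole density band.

Specimen A: true density band count = 610 + 12 = 622.
Specimen A: dividing by 2 density bands per year: 622 / 2 = 311 years.
A: Mean rate = 1613.4 mm / 311 years ≈ 5.188 mm/year.
Specimen B: 517.9 mm / 5.188 mm per year = 99.83 years; at 2 density bands per year that is 99.83 × 2 ≈ 200 density bands.

200 density bands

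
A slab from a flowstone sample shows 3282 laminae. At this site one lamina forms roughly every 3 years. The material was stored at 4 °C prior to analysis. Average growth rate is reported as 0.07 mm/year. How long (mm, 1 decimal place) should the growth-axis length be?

At 3 years per lamina, 3282 × 3 = 9846 years.
9846 years at 0.07 mm/year gives 0.07 × 9846 = 689.2 mm.

689.2 mm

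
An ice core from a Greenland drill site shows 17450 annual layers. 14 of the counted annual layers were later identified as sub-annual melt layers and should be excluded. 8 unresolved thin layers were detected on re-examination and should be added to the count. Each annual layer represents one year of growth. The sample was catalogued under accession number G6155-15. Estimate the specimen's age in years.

17444 yr

Correcting the raw count gives 17450 − 14 + 8 = 17444 true annual layers.
At one annual layer per year, that is 17444 years.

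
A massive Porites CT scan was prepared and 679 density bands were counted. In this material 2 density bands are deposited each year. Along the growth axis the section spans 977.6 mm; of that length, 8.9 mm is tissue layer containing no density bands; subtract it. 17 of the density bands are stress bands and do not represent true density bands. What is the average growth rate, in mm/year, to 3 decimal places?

Correcting the raw count gives 679 − 17 = 662 true density bands.
Dividing by 2 density bands per year: 662 / 2 = 331 years.
Net length = 977.6 − 8.9 = 968.7 mm.
Mean rate = 968.7 mm / 331 years ≈ 2.927 mm/year.

2.927 mm/year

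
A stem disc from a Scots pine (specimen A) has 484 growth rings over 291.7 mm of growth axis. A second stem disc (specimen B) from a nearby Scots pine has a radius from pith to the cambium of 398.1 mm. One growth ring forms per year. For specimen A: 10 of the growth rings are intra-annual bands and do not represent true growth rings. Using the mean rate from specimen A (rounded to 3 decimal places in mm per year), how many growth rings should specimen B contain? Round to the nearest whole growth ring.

Specimen A: correcting the raw count gives 484 − 10 = 474 true growth rings.
A: Extension rate ≈ 291.7 / 474 = 0.615 mm/yr.
Specimen B: 398.1 mm / 0.615 mm per year = 647.32 years ≈ 647 growth rings.

647 growth rings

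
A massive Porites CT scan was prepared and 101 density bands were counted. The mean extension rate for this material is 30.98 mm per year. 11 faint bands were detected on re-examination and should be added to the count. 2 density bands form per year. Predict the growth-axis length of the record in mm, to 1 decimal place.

1734.9 mm

Adjusted count: 101 + 11 = 112 density bands.
Dividing by 2 density bands per year: 112 / 2 = 56 years.
Length ≈ 30.98 × 56 = 1734.9 mm.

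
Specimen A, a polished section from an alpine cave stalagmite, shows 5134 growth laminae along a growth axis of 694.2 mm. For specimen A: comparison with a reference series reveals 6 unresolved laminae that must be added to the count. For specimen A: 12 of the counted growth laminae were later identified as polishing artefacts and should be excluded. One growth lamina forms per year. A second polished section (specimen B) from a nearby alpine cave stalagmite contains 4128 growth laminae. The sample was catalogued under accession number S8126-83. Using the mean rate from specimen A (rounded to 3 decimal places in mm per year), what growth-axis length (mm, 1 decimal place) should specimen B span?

Specimen A: adjusted count: 5134 − 12 + 6 = 5128 growth laminae.
A: Mean rate = 694.2 mm / 5128 years ≈ 0.135 mm per year.
For B, 0.135 mm/year × 4128 years = 557.3 mm.

557.3 mm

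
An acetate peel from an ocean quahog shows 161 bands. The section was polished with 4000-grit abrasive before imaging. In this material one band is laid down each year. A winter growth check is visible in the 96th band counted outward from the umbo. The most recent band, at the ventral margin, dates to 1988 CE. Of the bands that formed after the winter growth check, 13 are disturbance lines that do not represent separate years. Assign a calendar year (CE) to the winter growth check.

The winter growth check sits at band 96 from the umbo, so 161 − 96 = 65 bands formed after it.
Removing the 13 false bands leaves 65 − 13 = 52 true bands beyond the winter growth check.
The band at the ventral margin is 1988 CE, so the winter growth check dates to 1988 − 52 = 1936 CE.

1936 CE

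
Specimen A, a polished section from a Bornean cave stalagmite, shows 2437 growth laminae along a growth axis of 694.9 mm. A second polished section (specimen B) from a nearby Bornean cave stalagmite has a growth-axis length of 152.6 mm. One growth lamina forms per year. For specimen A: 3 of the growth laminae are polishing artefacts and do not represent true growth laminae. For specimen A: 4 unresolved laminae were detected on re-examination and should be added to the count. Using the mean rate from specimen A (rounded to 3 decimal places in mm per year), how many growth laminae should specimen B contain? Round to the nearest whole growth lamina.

Specimen A: adjusted count: 2437 − 3 + 4 = 2438 growth laminae.
A: 694.9 mm over 2438 years gives 694.9 / 2438 ≈ 0.285 mm/yr.
B spans 152.6 / 0.285 = 535.44 years ≈ 535 growth laminae.

535 growth laminae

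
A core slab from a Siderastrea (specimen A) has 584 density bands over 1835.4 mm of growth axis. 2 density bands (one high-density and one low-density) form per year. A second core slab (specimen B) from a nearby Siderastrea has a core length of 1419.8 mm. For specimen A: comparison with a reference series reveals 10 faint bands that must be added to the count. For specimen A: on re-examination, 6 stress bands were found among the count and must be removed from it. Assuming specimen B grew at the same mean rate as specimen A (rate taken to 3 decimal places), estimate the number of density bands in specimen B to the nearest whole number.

455 density bands

Specimen A: after corrections the count is 584 − 6 + 10 = 588 density bands.
Specimen A: dividing by 2 density bands per year: 588 / 2 = 294 years.
A: Mean rate = 1835.4 mm / 294 years ≈ 6.243 mm/yr.
For B, 1419.8 / 6.243 = 227.42 years; at 2 density bands per year that is 227.42 × 2 ≈ 455 density bands.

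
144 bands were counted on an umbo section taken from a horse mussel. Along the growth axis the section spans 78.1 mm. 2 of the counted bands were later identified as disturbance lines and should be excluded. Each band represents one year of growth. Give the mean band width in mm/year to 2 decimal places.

Adjusted count: 144 − 2 = 142 bands.
Mean rate = 78.1 mm / 142 years ≈ 0.55 mm/year.

0.55 mm/year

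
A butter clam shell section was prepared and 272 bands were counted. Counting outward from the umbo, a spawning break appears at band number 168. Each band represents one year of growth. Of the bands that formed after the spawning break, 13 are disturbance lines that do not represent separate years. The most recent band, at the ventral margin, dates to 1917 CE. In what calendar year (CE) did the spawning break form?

Between band 168 and the ventral margin there are 272 − 168 = 104 bands.
104 − 13 false = 91 true bands after the spawning break.
The band at the ventral margin is 1917 CE, so the spawning break dates to 1917 − 91 = 1826 CE.

1826 CE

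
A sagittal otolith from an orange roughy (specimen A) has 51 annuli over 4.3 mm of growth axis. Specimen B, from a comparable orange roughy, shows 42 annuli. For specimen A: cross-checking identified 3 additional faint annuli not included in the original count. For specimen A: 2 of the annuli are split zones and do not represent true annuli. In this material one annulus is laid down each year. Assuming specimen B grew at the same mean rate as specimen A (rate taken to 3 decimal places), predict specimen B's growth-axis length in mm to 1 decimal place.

3.5 mm

Specimen A: correcting the raw count gives 51 − 2 + 3 = 52 true annuli.
A: Extension rate ≈ 4.3 / 52 = 0.083 mm/year.
For B, 0.083 mm/year × 42 years = 3.5 mm.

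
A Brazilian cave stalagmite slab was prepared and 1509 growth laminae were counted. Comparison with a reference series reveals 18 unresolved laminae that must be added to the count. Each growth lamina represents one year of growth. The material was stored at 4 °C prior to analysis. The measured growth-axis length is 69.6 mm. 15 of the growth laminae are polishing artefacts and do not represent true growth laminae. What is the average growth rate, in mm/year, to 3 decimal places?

Correcting the raw count gives 1509 − 15 + 18 = 1512 true growth laminae.
Mean rate = 69.6 mm / 1512 years ≈ 0.046 mm/year.

0.046 mm/year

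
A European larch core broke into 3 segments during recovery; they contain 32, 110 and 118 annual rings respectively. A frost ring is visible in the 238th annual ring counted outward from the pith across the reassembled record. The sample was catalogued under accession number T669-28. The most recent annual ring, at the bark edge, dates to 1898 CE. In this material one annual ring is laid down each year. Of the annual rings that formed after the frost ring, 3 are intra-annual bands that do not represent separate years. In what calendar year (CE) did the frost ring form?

Total annual rings = 32 + 110 + 118 = 260.
260 − 238 = 22 annual rings lie beyond the frost ring toward the bark edge.
Excluding 3 false annual rings: 22 − 3 = 19.
1898 − 19 = 1879 CE.

1879 CE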